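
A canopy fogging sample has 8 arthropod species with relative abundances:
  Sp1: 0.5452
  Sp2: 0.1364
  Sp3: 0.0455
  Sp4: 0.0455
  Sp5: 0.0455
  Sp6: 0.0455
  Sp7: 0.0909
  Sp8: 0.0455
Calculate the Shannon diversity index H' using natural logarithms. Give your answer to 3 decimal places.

Each pᵢ ln pᵢ term (working shown to 5 dp, full precision carried): 0.5452×(-0.60660)=-0.33072, 0.1364×(-1.99216)=-0.27173, 0.0455×(-3.09004)=-0.14060, 0.0455×(-3.09004)=-0.14060, 0.0455×(-3.09004)=-0.14060, 0.0455×(-3.09004)=-0.14060, 0.0909×(-2.39800)=-0.21798, 0.0455×(-3.09004)=-0.14060.
Sum = -1.52341, so H' = 1.523.

1.523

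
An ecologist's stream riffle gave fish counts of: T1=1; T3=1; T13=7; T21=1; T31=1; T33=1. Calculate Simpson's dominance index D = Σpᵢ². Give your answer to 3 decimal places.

0.375

Total N = 1+1+7+1+1+1 = 12, so the proportions are 0.08333, 0.08333, 0.58333, 0.08333, 0.08333, 0.08333 (working shown to 5 dp, full precision carried).
D = 0.08333² + 0.08333² + 0.58333² + 0.08333² + 0.08333² + 0.08333² = 0.00694 + 0.00694 + 0.34028 + 0.00694 + 0.00694 + 0.00694 = 0.37500.
To 3 decimal places, D = 0.375.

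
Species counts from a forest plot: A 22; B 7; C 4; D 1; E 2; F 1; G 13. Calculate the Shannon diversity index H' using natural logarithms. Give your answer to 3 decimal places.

Total N = 22+7+4+1+2+1+13 = 50, so the proportions are 0.44, 0.14, 0.08, 0.02, 0.04, 0.02, 0.26 (working shown to 5 dp, full precision carried).
Each pᵢ ln pᵢ term: 0.44×(-0.82098)=-0.36123, 0.14×(-1.96611)=-0.27526, 0.08×(-2.52573)=-0.20206, 0.02×(-3.91202)=-0.07824, 0.04×(-3.21888)=-0.12876, 0.02×(-3.91202)=-0.07824, 0.26×(-1.34707)=-0.35024.
Sum = -1.47402, so H' = 1.474.

1.474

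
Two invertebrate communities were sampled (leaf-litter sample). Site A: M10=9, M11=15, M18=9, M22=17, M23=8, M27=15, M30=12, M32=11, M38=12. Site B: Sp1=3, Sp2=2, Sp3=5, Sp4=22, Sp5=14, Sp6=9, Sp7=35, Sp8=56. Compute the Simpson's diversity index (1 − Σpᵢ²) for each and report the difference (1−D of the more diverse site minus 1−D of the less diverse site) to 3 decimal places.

Site A: N=108, proportions 0.08333, 0.13889, 0.08333, 0.15741, 0.07407, 0.13889, 0.11111, 0.10185, 0.11111, giving 1−D = 0.88220 (working shown to 5 dp, full precision carried).
Site B: N=146, proportions 0.02055, 0.0137, 0.03425, 0.15068, 0.09589, 0.06164, 0.23973, 0.38356, giving 1−D = 0.75793.
Difference = |0.88220 − 0.75793| = 0.12427, i.e. 0.124 to 3 decimal places.

0.124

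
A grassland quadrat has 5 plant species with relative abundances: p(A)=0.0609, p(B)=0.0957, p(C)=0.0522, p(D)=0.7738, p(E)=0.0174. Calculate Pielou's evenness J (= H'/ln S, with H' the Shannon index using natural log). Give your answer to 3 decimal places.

H' = −Σ pᵢ ln pᵢ = −((-0.17043) + (-0.22456) + (-0.15413) + (-0.19843) + (-0.07049)) = 0.81805 (working shown to 5 dp, full precision carried).
With S = 5 species, ln S = 1.60944, so J = 0.81805/1.60944 = 0.50828, i.e. 0.508 to 3 decimal places.

0.508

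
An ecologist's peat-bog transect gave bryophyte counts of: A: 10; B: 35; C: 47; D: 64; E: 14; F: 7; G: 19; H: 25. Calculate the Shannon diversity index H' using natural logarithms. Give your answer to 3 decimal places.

Total N = 10+35+47+64+14+7+19+25 = 221, so the proportions are 0.04525, 0.15837, 0.21267, 0.28959, 0.06335, 0.03167, 0.08597, 0.11312 (working shown to 5 dp, full precision carried).
Each pᵢ ln pᵢ term: 0.04525×(-3.09558)=-0.14007, 0.15837×(-1.84281)=-0.29185, 0.21267×(-1.54802)=-0.32922, 0.28959×(-1.23928)=-0.35889, 0.06335×(-2.75911)=-0.17478, 0.03167×(-3.45225)=-0.10935, 0.08597×(-2.45372)=-0.21095, 0.11312×(-2.17929)=-0.24653.
Sum = -1.86163, so H' = 1.862.

1.862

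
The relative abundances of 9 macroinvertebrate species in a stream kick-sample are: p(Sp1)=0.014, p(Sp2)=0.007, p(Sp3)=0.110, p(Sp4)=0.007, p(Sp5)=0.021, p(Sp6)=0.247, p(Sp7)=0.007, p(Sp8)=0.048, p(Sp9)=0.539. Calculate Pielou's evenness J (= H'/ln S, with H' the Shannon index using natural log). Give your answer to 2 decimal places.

H' = −Σ pᵢ ln pᵢ = −((-0.0598) + (-0.0347) + (-0.2428) + (-0.0347) + (-0.0811) + (-0.3454) + (-0.0347) + (-0.1458) + (-0.3331)) = 1.3122 (working shown to 4 dp, full precision carried).
With S = 9 species, ln S = 2.1972, so J = 1.3122/2.1972 = 0.5972, i.e. 0.60 to 2 decimal places.

0.60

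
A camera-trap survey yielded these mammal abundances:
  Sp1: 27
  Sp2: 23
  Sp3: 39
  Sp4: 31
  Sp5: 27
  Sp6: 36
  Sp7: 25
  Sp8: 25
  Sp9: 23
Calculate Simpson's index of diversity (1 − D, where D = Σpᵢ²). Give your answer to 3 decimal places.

0.885

Total N = 27+23+39+31+27+36+25+25+23 = 256, so the proportions are 0.10547, 0.08984, 0.15234, 0.12109, 0.10547, 0.14062, 0.09766, 0.09766, 0.08984 (working shown to 5 dp, full precision carried).
D = 0.10547² + 0.08984² + 0.15234² + 0.12109² + 0.10547² + 0.14062² + 0.09766² + 0.09766² + 0.08984² = 0.01112 + 0.00807 + 0.02321 + 0.01466 + 0.01112 + 0.01978 + 0.00954 + 0.00954 + 0.00807 = 0.11511.
So 1 − D = 0.88489, i.e. 0.885 to 3 decimal places.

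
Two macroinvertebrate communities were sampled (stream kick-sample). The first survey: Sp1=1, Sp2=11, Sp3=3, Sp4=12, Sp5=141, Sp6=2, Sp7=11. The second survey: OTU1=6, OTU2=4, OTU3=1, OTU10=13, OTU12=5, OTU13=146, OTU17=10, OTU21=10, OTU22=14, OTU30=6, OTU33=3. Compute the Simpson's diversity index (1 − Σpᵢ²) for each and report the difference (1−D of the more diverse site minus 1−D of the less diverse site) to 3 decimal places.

0.156

The first survey: N=181, proportions 0.00552, 0.06077, 0.01657, 0.0663, 0.77901, 0.01105, 0.06077, giving 1−D = 0.38094 (working shown to 5 dp, full precision carried).
The second survey: N=218, proportions 0.02752, 0.01835, 0.00459, 0.05963, 0.02294, 0.66972, 0.04587, 0.04587, 0.06422, 0.02752, 0.01376, giving 1−D = 0.53699.
Difference = |0.38094 − 0.53699| = 0.15605, i.e. 0.156 to 3 decimal places.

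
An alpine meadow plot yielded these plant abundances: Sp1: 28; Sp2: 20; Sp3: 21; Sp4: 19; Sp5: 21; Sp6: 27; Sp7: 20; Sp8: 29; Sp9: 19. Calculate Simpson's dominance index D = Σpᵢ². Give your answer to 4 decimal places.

0.1143

Total N = 28+20+21+19+21+27+20+29+19 = 204, so the proportions are 0.137255, 0.098039, 0.102941, 0.093137, 0.102941, 0.132353, 0.098039, 0.142157, 0.093137 (working shown to 6 dp, full precision carried).
D = 0.137255² + 0.098039² + 0.102941² + 0.093137² + 0.102941² + 0.132353² + 0.098039² + 0.142157² + 0.093137² = 0.018839 + 0.009612 + 0.010597 + 0.008675 + 0.010597 + 0.017517 + 0.009612 + 0.020209 + 0.008675 = 0.114331.
To 4 decimal places, D = 0.1143.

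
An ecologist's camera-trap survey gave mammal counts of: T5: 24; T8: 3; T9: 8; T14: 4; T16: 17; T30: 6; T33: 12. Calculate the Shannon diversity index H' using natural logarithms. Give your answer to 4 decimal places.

Total N = 24+3+8+4+17+6+12 = 74, so the proportions are 0.324324, 0.040541, 0.108108, 0.054054, 0.22973, 0.081081, 0.162162 (working shown to 6 dp, full precision carried).
Each pᵢ ln pᵢ term: 0.324324×(-1.126011)=-0.365193, 0.040541×(-3.205453)=-0.129951, 0.108108×(-2.224624)=-0.240500, 0.054054×(-2.917771)=-0.157717, 0.22973×(-1.470852)=-0.337898, 0.081081×(-2.512306)=-0.203700, 0.162162×(-1.819158)=-0.294999.
Sum = -1.729958, so H' = 1.7300.

1.7300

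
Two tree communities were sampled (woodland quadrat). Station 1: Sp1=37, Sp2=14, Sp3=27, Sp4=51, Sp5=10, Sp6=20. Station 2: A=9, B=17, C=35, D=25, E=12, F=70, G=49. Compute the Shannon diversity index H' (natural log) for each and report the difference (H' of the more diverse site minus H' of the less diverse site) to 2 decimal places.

0.08

Station 1: N=159, proportions 0.2327, 0.0881, 0.1698, 0.3208, 0.0629, 0.1258, giving H' = 1.6538 (working shown to 4 dp, full precision carried).
Station 2: N=217, proportions 0.0415, 0.0783, 0.1613, 0.1152, 0.0553, 0.3226, 0.2258, giving H' = 1.7358.
Difference = |1.6538 − 1.7358| = 0.0820, i.e. 0.08 to 2 decimal places.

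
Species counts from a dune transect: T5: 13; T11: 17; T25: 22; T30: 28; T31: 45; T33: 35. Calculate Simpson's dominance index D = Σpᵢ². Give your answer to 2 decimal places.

Total N = 13+17+22+28+45+35 = 160, so the proportions are 0.0813, 0.1062, 0.1375, 0.175, 0.2812, 0.2188 (working shown to 4 dp, full precision carried).
D = 0.0813² + 0.1062² + 0.1375² + 0.175² + 0.2812² + 0.2188² = 0.0066 + 0.0113 + 0.0189 + 0.0306 + 0.0791 + 0.0479 = 0.1944.
To 2 decimal places, D = 0.19.

0.19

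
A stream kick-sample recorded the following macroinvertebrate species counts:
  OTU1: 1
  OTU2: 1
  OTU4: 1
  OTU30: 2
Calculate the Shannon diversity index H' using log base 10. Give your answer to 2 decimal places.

Total N = 1+1+1+2 = 5, so the proportions are 0.2, 0.2, 0.2, 0.4 (working shown to 4 dp, full precision carried).
Each pᵢ log₁₀ pᵢ term: 0.2×(-0.6990)=-0.1398, 0.2×(-0.6990)=-0.1398, 0.2×(-0.6990)=-0.1398, 0.4×(-0.3979)=-0.1592.
Sum = -0.5786, so H' = 0.58.

0.58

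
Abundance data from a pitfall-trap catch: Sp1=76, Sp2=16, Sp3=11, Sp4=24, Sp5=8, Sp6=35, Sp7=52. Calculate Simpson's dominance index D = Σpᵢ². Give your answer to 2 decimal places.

0.22

Total N = 76+16+11+24+8+35+52 = 222, so the proportions are 0.3423, 0.0721, 0.0495, 0.1081, 0.036, 0.1577, 0.2342 (working shown to 4 dp, full precision carried).
D = 0.3423² + 0.0721² + 0.0495² + 0.1081² + 0.036² + 0.1577² + 0.2342² = 0.1172 + 0.0052 + 0.0025 + 0.0117 + 0.0013 + 0.0249 + 0.0549 = 0.2176.
To 2 decimal places, D = 0.22.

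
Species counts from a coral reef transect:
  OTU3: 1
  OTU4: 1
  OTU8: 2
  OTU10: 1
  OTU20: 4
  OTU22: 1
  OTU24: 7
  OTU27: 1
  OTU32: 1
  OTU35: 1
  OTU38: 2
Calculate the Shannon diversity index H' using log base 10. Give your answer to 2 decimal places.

0.91

Total N = 1+1+2+1+4+1+7+1+1+1+2 = 22, so the proportions are 0.0455, 0.0455, 0.0909, 0.0455, 0.1818, 0.0455, 0.3182, 0.0455, 0.0455, 0.0455, 0.0909 (working shown to 4 dp, full precision carried).
Each pᵢ log₁₀ pᵢ term: 0.0455×(-1.3424)=-0.0610, 0.0455×(-1.3424)=-0.0610, 0.0909×(-1.0414)=-0.0947, 0.0455×(-1.3424)=-0.0610, 0.1818×(-0.7404)=-0.1346, 0.0455×(-1.3424)=-0.0610, 0.3182×(-0.4973)=-0.1582, 0.0455×(-1.3424)=-0.0610, 0.0455×(-1.3424)=-0.0610, 0.0455×(-1.3424)=-0.0610, 0.0909×(-1.0414)=-0.0947.
Sum = -0.9093, so H' = 0.91.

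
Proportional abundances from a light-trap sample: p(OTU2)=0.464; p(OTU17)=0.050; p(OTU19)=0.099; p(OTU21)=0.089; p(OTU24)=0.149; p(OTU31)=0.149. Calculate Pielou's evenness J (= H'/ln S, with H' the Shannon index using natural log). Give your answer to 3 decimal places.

0.847

H' = −Σ pᵢ ln pᵢ = −((-0.35629) + (-0.14979) + (-0.22895) + (-0.21530) + (-0.28367) + (-0.28367)) = 1.51767 (working shown to 5 dp, full precision carried).
With S = 6 species, ln S = 1.79176, so J = 1.51767/1.79176 = 0.84703, i.e. 0.847 to 3 decimal places.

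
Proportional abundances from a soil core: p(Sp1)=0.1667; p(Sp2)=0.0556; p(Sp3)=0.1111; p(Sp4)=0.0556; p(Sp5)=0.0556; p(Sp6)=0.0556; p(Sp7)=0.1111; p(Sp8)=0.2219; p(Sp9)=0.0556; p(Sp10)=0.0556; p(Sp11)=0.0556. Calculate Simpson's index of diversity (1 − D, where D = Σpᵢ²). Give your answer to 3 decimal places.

D = 0.1667² + 0.0556² + 0.1111² + 0.0556² + 0.0556² + 0.0556² + 0.1111² + 0.2219² + 0.0556² + 0.0556² + 0.0556² = 0.02779 + 0.00309 + 0.01234 + 0.00309 + 0.00309 + 0.00309 + 0.01234 + 0.04924 + 0.00309 + 0.00309 + 0.00309 = 0.12335 (working shown to 5 dp, full precision carried).
So 1 − D = 0.87665, i.e. 0.877 to 3 decimal places.

0.877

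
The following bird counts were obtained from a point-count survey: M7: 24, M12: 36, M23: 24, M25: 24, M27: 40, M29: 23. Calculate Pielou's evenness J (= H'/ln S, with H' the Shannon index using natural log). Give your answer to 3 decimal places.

0.985

Total N = 24+36+24+24+40+23 = 171, so the proportions are 0.14035, 0.21053, 0.14035, 0.14035, 0.23392, 0.1345 (working shown to 5 dp, full precision carried).
H' = −Σ pᵢ ln pᵢ = −((-0.27559) + (-0.32803) + (-0.27559) + (-0.27559) + (-0.33983) + (-0.26984)) = 1.76448.
With S = 6 species, ln S = 1.79176, so J = 1.76448/1.79176 = 0.98478, i.e. 0.985 to 3 decimal places.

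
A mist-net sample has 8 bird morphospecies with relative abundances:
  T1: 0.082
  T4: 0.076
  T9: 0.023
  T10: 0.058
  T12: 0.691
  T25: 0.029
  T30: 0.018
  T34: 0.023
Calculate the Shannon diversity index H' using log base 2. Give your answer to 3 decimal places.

Each pᵢ log₂ pᵢ term (working shown to 5 dp, full precision carried): 0.082×(-3.60823)=-0.29588, 0.076×(-3.71786)=-0.28256, 0.023×(-5.44222)=-0.12517, 0.058×(-4.10780)=-0.23825, 0.691×(-0.53324)=-0.36847, 0.029×(-5.10780)=-0.14813, 0.018×(-5.79586)=-0.10433, 0.023×(-5.44222)=-0.12517.
Sum = -1.68795, so H' = 1.688.

1.688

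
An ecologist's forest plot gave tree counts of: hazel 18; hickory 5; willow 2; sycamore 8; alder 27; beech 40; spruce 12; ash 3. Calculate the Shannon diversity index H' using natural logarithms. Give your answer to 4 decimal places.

1.7210

Total N = 18+5+2+8+27+40+12+3 = 115, so the proportions are 0.156522, 0.043478, 0.017391, 0.069565, 0.234783, 0.347826, 0.104348, 0.026087 (working shown to 6 dp, full precision carried).
Each pᵢ ln pᵢ term: 0.156522×(-1.854560)=-0.290279, 0.043478×(-3.135494)=-0.136326, 0.017391×(-4.051785)=-0.070466, 0.069565×(-2.665491)=-0.185425, 0.234783×(-1.449095)=-0.340222, 0.347826×(-1.056053)=-0.367323, 0.104348×(-2.260025)=-0.235829, 0.026087×(-3.646320)=-0.095121.
Sum = -1.720991, so H' = 1.7210.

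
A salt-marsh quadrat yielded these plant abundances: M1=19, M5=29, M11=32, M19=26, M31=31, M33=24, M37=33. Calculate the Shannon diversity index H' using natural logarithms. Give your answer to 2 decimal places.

Total N = 19+29+32+26+31+24+33 = 194, so the proportions are 0.0979, 0.1495, 0.1649, 0.134, 0.1598, 0.1237, 0.1701 (working shown to 4 dp, full precision carried).
Each pᵢ ln pᵢ term: 0.0979×(-2.3234)=-0.2276, 0.1495×(-1.9006)=-0.2841, 0.1649×(-1.8021)=-0.2973, 0.134×(-2.0098)=-0.2693, 0.1598×(-1.8339)=-0.2930, 0.1237×(-2.0898)=-0.2585, 0.1701×(-1.7714)=-0.3013.
Sum = -1.9311, so H' = 1.93.

1.93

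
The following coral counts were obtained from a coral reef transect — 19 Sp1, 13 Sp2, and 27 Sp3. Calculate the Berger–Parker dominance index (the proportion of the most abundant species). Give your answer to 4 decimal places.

Total N = 19+13+27 = 59, so the proportions are 0.322034, 0.220339, 0.457627 (working shown to 6 dp, full precision carried).
The largest proportion is 0.457627, i.e. d = 0.4576 to 4 decimal places.

0.4576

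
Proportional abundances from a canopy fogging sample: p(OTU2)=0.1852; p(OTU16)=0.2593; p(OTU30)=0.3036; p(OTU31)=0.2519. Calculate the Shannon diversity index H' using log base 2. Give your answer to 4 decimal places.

1.9787

Each pᵢ log₂ pᵢ term (working shown to 6 dp, full precision carried): 0.1852×(-2.432844)=-0.450563, 0.2593×(-1.947306)=-0.504936, 0.3036×(-1.719756)=-0.522118, 0.2519×(-1.989077)=-0.501048.
Sum = -1.978666, so H' = 1.9787.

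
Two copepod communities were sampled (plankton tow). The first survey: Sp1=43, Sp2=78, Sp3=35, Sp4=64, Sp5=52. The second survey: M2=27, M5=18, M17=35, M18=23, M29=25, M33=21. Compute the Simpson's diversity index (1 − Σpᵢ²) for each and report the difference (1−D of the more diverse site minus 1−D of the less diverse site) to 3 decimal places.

The first survey: N=272, proportions 0.1580882, 0.2867647, 0.1286765, 0.2352941, 0.1911765, giving 1−D = 0.7843047 (working shown to 7 dp, full precision carried).
The second survey: N=149, proportions 0.1812081, 0.1208054, 0.2348993, 0.1543624, 0.1677852, 0.1409396, giving 1−D = 0.8255484.
Difference = |0.7843047 − 0.8255484| = 0.0412437, i.e. 0.041 to 3 decimal places.

0.041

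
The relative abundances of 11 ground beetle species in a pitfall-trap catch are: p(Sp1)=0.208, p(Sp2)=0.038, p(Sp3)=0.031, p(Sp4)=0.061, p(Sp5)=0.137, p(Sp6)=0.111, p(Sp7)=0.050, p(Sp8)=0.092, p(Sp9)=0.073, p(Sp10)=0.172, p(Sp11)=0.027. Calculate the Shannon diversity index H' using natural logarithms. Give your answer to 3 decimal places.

2.206

Each pᵢ ln pᵢ term (working shown to 5 dp, full precision carried): 0.208×(-1.57022)=-0.32661, 0.038×(-3.27017)=-0.12427, 0.031×(-3.47377)=-0.10769, 0.061×(-2.79688)=-0.17061, 0.137×(-1.98777)=-0.27233, 0.111×(-2.19823)=-0.24400, 0.05×(-2.99573)=-0.14979, 0.092×(-2.38597)=-0.21951, 0.073×(-2.61730)=-0.19106, 0.172×(-1.76026)=-0.30276, 0.027×(-3.61192)=-0.09752.
Sum = -2.20614, so H' = 2.206.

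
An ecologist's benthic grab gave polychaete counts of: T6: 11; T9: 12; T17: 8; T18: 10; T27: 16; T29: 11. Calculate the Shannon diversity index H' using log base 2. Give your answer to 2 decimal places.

2.55

Total N = 11+12+8+10+16+11 = 68, so the proportions are 0.1618, 0.1765, 0.1176, 0.1471, 0.2353, 0.1618 (working shown to 4 dp, full precision carried).
Each pᵢ log₂ pᵢ term: 0.1618×(-2.6280)=-0.4251, 0.1765×(-2.5025)=-0.4416, 0.1176×(-3.0875)=-0.3632, 0.1471×(-2.7655)=-0.4067, 0.2353×(-2.0875)=-0.4912, 0.1618×(-2.6280)=-0.4251.
Sum = -2.5530, so H' = 2.55.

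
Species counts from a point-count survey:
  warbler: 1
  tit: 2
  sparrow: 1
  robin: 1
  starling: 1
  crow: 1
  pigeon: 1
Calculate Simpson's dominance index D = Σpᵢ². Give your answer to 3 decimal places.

0.156

Total N = 1+2+1+1+1+1+1 = 8, so the proportions are 0.125, 0.25, 0.125, 0.125, 0.125, 0.125, 0.125 (working shown to 5 dp, full precision carried).
D = 0.125² + 0.25² + 0.125² + 0.125² + 0.125² + 0.125² + 0.125² = 0.01562 + 0.06250 + 0.01562 + 0.01562 + 0.01562 + 0.01562 + 0.01562 = 0.15625.
To 3 decimal places, D = 0.156.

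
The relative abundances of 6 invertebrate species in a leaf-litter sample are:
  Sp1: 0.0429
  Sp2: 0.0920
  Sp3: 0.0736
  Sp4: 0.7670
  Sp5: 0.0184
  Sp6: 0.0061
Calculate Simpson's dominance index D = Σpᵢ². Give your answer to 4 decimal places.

0.6044

D = 0.0429² + 0.092² + 0.0736² + 0.767² + 0.0184² + 0.0061² = 0.001840 + 0.008464 + 0.005417 + 0.588289 + 0.000339 + 0.000037 = 0.604386 (working shown to 6 dp, full precision carried).
To 4 decimal places, D = 0.6044.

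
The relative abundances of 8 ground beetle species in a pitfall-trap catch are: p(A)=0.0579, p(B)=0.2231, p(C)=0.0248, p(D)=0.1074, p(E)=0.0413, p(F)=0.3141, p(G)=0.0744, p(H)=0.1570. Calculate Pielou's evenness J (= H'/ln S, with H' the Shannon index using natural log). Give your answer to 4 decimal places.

H' = −Σ pᵢ ln pᵢ = −((-0.164959) + (-0.334680) + (-0.091683) + (-0.239630) + (-0.131619) + (-0.363742) + (-0.193313) + (-0.290687)) = 1.810314 (working shown to 6 dp, full precision carried).
With S = 8 species, ln S = 2.079442, so J = 1.810314/2.079442 = 0.870577, i.e. 0.8706 to 4 decimal places.

0.8706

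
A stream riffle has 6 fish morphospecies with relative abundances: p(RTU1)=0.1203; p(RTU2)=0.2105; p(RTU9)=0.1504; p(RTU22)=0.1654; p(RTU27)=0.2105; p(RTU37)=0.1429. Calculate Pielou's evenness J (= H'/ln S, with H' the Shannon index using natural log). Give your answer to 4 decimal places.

H' = −Σ pᵢ ln pᵢ = −((-0.254767) + (-0.328016) + (-0.284926) + (-0.297619) + (-0.328016) + (-0.278028)) = 1.771372 (working shown to 6 dp, full precision carried).
With S = 6 species, ln S = 1.791759, so J = 1.771372/1.791759 = 0.988621, i.e. 0.9886 to 4 decimal places.

0.9886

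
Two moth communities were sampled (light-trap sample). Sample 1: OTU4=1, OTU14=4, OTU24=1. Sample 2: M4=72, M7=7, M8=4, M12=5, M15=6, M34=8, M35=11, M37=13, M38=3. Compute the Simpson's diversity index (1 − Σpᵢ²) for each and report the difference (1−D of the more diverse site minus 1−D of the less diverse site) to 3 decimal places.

Sample 1: N=6, proportions 0.16667, 0.66667, 0.16667, giving 1−D = 0.50000 (working shown to 5 dp, full precision carried).
Sample 2: N=129, proportions 0.55814, 0.05426, 0.03101, 0.03876, 0.04651, 0.06202, 0.08527, 0.10078, 0.02326, giving 1−D = 0.65910.
Difference = |0.50000 − 0.65910| = 0.15910, i.e. 0.159 to 3 decimal places.

0.159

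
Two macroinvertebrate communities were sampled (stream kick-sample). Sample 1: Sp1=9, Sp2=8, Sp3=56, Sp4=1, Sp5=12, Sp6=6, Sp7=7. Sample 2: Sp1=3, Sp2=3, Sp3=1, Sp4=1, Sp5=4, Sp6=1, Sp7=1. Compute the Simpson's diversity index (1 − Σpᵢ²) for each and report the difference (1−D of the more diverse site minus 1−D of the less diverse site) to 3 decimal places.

0.164

Sample 1: N=99, proportions 0.09091, 0.08081, 0.56566, 0.0101, 0.12121, 0.06061, 0.07071, giving 1−D = 0.64177 (working shown to 5 dp, full precision carried).
Sample 2: N=14, proportions 0.21429, 0.21429, 0.07143, 0.07143, 0.28571, 0.07143, 0.07143, giving 1−D = 0.80612.
Difference = |0.64177 − 0.80612| = 0.16435, i.e. 0.164 to 3 decimal places.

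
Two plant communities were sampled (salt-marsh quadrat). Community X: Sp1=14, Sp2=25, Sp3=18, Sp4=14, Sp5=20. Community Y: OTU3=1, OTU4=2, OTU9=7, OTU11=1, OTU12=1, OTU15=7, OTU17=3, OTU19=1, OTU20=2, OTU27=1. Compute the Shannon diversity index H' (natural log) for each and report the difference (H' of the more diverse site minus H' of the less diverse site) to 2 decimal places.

0.39

Community X: N=91, proportions 0.1538, 0.2747, 0.1978, 0.1538, 0.2198, giving H' = 1.5844 (working shown to 4 dp, full precision carried).
Community Y: N=26, proportions 0.0385, 0.0769, 0.2692, 0.0385, 0.0385, 0.2692, 0.1154, 0.0385, 0.0769, 0.0385, giving H' = 1.9769.
Difference = |1.5844 − 1.9769| = 0.3925, i.e. 0.39 to 2 decimal places.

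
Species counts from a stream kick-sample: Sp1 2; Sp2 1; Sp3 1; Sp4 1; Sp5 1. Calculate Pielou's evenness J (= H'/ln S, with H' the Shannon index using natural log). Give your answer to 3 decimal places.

0.970

Total N = 2+1+1+1+1 = 6, so the proportions are 0.33333, 0.16667, 0.16667, 0.16667, 0.16667 (working shown to 5 dp, full precision carried).
H' = −Σ pᵢ ln pᵢ = −((-0.36620) + (-0.29863) + (-0.29863) + (-0.29863) + (-0.29863)) = 1.56071.
With S = 5 species, ln S = 1.60944, so J = 1.56071/1.60944 = 0.96972, i.e. 0.970 to 3 decimal places.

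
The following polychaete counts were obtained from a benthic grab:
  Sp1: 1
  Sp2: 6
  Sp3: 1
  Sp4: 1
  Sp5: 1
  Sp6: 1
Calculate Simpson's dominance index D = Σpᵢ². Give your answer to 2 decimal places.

0.34

Total N = 1+6+1+1+1+1 = 11, so the proportions are 0.0909, 0.5455, 0.0909, 0.0909, 0.0909, 0.0909 (working shown to 4 dp, full precision carried).
D = 0.0909² + 0.5455² + 0.0909² + 0.0909² + 0.0909² + 0.0909² = 0.0083 + 0.2975 + 0.0083 + 0.0083 + 0.0083 + 0.0083 = 0.3388.
To 2 decimal places, D = 0.34.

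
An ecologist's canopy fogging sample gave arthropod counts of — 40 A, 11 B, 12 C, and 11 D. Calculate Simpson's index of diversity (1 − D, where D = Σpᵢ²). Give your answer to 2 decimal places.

0.64

Total N = 40+11+12+11 = 74, so the proportions are 0.5405, 0.1486, 0.1622, 0.1486 (working shown to 4 dp, full precision carried).
D = 0.5405² + 0.1486² + 0.1622² + 0.1486² = 0.2922 + 0.0221 + 0.0263 + 0.0221 = 0.3627.
So 1 − D = 0.6373, i.e. 0.64 to 2 decimal places.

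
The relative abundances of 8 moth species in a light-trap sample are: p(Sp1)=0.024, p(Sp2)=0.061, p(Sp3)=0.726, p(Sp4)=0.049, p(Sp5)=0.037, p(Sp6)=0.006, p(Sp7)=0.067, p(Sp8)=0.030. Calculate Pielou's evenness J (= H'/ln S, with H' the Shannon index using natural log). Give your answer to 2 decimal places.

H' = −Σ pᵢ ln pᵢ = −((-0.0895) + (-0.1706) + (-0.2325) + (-0.1478) + (-0.1220) + (-0.0307) + (-0.1811) + (-0.1052)) = 1.0794 (working shown to 4 dp, full precision carried).
With S = 8 species, ln S = 2.0794, so J = 1.0794/2.0794 = 0.5191, i.e. 0.52 to 2 decimal places.

0.52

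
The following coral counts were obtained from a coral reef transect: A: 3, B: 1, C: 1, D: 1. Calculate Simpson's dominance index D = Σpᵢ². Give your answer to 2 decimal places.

Total N = 3+1+1+1 = 6, so the proportions are 0.5, 0.1667, 0.1667, 0.1667 (working shown to 4 dp, full precision carried).
D = 0.5² + 0.1667² + 0.1667² + 0.1667² = 0.2500 + 0.0278 + 0.0278 + 0.0278 = 0.3333.
To 2 decimal places, D = 0.33.

0.33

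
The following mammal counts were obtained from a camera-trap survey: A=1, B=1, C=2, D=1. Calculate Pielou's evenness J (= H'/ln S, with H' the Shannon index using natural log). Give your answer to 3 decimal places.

Total N = 1+1+2+1 = 5, so the proportions are 0.2, 0.2, 0.4, 0.2 (working shown to 5 dp, full precision carried).
H' = −Σ pᵢ ln pᵢ = −((-0.32189) + (-0.32189) + (-0.36652) + (-0.32189)) = 1.33218.
With S = 4 species, ln S = 1.38629, so J = 1.33218/1.38629 = 0.96096, i.e. 0.961 to 3 decimal places.

0.961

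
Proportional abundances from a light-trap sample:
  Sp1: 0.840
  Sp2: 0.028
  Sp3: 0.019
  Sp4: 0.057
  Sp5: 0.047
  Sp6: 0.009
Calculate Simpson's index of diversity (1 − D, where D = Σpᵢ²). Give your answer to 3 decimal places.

0.288

D = 0.84² + 0.028² + 0.019² + 0.057² + 0.047² + 0.009² = 0.70560 + 0.00078 + 0.00036 + 0.00325 + 0.00221 + 0.00008 = 0.71228 (working shown to 5 dp, full precision carried).
So 1 − D = 0.28772, i.e. 0.288 to 3 decimal places.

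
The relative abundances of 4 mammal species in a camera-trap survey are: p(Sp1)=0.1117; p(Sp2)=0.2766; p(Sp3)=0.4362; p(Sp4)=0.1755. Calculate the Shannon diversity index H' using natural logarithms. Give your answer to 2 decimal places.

1.27

Each pᵢ ln pᵢ term (working shown to 4 dp, full precision carried): 0.1117×(-2.1919)=-0.2448, 0.2766×(-1.2852)=-0.3555, 0.4362×(-0.8297)=-0.3619, 0.1755×(-1.7401)=-0.3054.
Sum = -1.2676, so H' = 1.27.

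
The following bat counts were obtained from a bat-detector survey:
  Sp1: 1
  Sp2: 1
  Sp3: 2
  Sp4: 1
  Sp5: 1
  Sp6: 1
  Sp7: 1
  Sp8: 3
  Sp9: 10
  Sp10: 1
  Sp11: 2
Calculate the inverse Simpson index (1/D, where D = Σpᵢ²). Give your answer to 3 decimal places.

4.645

Total N = 1+1+2+1+1+1+1+3+10+1+2 = 24, so the proportions are 0.0416667, 0.0416667, 0.0833333, 0.0416667, 0.0416667, 0.0416667, 0.0416667, 0.125, 0.4166667, 0.0416667, 0.0833333 (working shown to 7 dp, full precision carried).
D = 0.0416667² + 0.0416667² + 0.0833333² + 0.0416667² + 0.0416667² + 0.0416667² + 0.0416667² + 0.125² + 0.4166667² + 0.0416667² + 0.0833333² = 0.0017361 + 0.0017361 + 0.0069444 + 0.0017361 + 0.0017361 + 0.0017361 + 0.0017361 + 0.0156250 + 0.1736111 + 0.0017361 + 0.0069444 = 0.2152778.
So 1/D = 4.64516, i.e. 4.645 to 3 decimal places.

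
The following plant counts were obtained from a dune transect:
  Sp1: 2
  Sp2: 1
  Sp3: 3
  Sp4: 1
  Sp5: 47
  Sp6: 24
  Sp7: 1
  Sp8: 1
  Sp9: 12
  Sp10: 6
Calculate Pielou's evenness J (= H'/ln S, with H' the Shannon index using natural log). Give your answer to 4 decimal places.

Total N = 2+1+3+1+47+24+1+1+12+6 = 98, so the proportions are 0.020408, 0.010204, 0.030612, 0.010204, 0.479592, 0.244898, 0.010204, 0.010204, 0.122449, 0.061224 (working shown to 6 dp, full precision carried).
H' = −Σ pᵢ ln pᵢ = −((-0.079425) + (-0.046785) + (-0.106725) + (-0.046785) + (-0.352414) + (-0.344550) + (-0.046785) + (-0.046785) + (-0.257150) + (-0.171013)) = 1.498419.
With S = 10 species, ln S = 2.302585, so J = 1.498419/2.302585 = 0.650755, i.e. 0.6508 to 4 decimal places.

0.6508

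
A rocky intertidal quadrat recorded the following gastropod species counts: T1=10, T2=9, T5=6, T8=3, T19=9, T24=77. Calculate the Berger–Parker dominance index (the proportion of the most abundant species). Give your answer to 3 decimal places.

0.675

Total N = 10+9+6+3+9+77 = 114, so the proportions are 0.08772, 0.07895, 0.05263, 0.02632, 0.07895, 0.67544 (working shown to 5 dp, full precision carried).
The largest proportion is 0.67544, i.e. d = 0.675 to 3 decimal places.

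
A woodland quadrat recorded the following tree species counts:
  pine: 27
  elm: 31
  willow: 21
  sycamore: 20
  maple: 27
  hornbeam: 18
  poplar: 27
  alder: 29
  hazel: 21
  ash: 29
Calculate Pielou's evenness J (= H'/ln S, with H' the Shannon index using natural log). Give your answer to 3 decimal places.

0.993

Total N = 27+31+21+20+27+18+27+29+21+29 = 250, so the proportions are 0.108, 0.124, 0.084, 0.08, 0.108, 0.072, 0.108, 0.116, 0.084, 0.116 (working shown to 5 dp, full precision carried).
H' = −Σ pᵢ ln pᵢ = −((-0.24037) + (-0.25885) + (-0.20806) + (-0.20206) + (-0.24037) + (-0.18944) + (-0.24037) + (-0.24988) + (-0.20806) + (-0.24988)) = 2.28734.
With S = 10 species, ln S = 2.30259, so J = 2.28734/2.30259 = 0.99338, i.e. 0.993 to 3 decimal places.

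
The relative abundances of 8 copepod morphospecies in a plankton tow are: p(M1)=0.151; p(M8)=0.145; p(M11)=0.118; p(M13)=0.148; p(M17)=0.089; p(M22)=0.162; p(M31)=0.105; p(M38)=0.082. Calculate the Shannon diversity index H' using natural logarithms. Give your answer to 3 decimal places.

Each pᵢ ln pᵢ term (working shown to 5 dp, full precision carried): 0.151×(-1.89048)=-0.28546, 0.145×(-1.93102)=-0.28000, 0.118×(-2.13707)=-0.25217, 0.148×(-1.91054)=-0.28276, 0.089×(-2.41912)=-0.21530, 0.162×(-1.82016)=-0.29487, 0.105×(-2.25379)=-0.23665, 0.082×(-2.50104)=-0.20508.
Sum = -2.05230, so H' = 2.052.

2.052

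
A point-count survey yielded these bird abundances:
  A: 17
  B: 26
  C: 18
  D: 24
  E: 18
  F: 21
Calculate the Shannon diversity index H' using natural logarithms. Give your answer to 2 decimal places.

Total N = 17+26+18+24+18+21 = 124, so the proportions are 0.1371, 0.2097, 0.1452, 0.1935, 0.1452, 0.1694 (working shown to 4 dp, full precision carried).
Each pᵢ ln pᵢ term: 0.1371×(-1.9871)=-0.2724, 0.2097×(-1.5622)=-0.3276, 0.1452×(-1.9299)=-0.2801, 0.1935×(-1.6422)=-0.3179, 0.1452×(-1.9299)=-0.2801, 0.1694×(-1.7758)=-0.3007.
Sum = -1.7789, so H' = 1.78.

1.78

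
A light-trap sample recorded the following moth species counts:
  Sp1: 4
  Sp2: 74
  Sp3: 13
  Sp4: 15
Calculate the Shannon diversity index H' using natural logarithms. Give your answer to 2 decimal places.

0.91

Total N = 4+74+13+15 = 106, so the proportions are 0.0377, 0.6981, 0.1226, 0.1415 (working shown to 4 dp, full precision carried).
Each pᵢ ln pᵢ term: 0.0377×(-3.2771)=-0.1237, 0.6981×(-0.3594)=-0.2509, 0.1226×(-2.0985)=-0.2574, 0.1415×(-1.9554)=-0.2767.
Sum = -0.9086, so H' = 0.91.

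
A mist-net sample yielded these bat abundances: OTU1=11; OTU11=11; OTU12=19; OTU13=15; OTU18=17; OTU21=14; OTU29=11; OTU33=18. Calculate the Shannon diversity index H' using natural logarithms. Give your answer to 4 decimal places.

2.0567

Total N = 11+11+19+15+17+14+11+18 = 116, so the proportions are 0.094828, 0.094828, 0.163793, 0.12931, 0.146552, 0.12069, 0.094828, 0.155172 (working shown to 6 dp, full precision carried).
Each pᵢ ln pᵢ term: 0.094828×(-2.355695)=-0.223385, 0.094828×(-2.355695)=-0.223385, 0.163793×(-1.809151)=-0.296326, 0.12931×(-2.045540)=-0.264509, 0.146552×(-1.920377)=-0.281435, 0.12069×(-2.114533)=-0.255202, 0.094828×(-2.355695)=-0.223385, 0.155172×(-1.863218)=-0.289120.
Sum = -2.056747, so H' = 2.0567.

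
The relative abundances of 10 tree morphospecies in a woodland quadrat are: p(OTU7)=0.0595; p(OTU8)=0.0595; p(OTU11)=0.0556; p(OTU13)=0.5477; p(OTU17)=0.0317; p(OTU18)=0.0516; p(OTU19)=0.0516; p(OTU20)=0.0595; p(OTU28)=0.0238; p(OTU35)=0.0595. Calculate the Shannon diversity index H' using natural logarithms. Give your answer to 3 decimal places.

1.666

Each pᵢ ln pᵢ term (working shown to 5 dp, full precision carried): 0.0595×(-2.82178)=-0.16790, 0.0595×(-2.82178)=-0.16790, 0.0556×(-2.88957)=-0.16066, 0.5477×(-0.60203)=-0.32973, 0.0317×(-3.45144)=-0.10941, 0.0516×(-2.96423)=-0.15295, 0.0516×(-2.96423)=-0.15295, 0.0595×(-2.82178)=-0.16790, 0.0238×(-3.73807)=-0.08897, 0.0595×(-2.82178)=-0.16790.
Sum = -1.66626, so H' = 1.666.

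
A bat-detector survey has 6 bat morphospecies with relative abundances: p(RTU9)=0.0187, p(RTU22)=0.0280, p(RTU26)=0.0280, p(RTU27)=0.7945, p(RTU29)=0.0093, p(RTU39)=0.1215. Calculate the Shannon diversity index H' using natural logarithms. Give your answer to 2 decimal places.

0.76

Each pᵢ ln pᵢ term (working shown to 4 dp, full precision carried): 0.0187×(-3.9792)=-0.0744, 0.028×(-3.5756)=-0.1001, 0.028×(-3.5756)=-0.1001, 0.7945×(-0.2300)=-0.1828, 0.0093×(-4.6777)=-0.0435, 0.1215×(-2.1078)=-0.2561.
Sum = -0.7570, so H' = 0.76.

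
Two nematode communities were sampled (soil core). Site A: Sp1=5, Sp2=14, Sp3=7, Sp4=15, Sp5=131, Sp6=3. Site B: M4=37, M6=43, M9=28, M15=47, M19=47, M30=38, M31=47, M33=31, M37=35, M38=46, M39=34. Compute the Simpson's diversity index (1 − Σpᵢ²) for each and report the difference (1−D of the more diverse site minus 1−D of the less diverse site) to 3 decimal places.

Site A: N=175, proportions 0.028571, 0.08, 0.04, 0.085714, 0.748571, 0.017143, giving 1−D = 0.423184 (working shown to 6 dp, full precision carried).
Site B: N=433, proportions 0.08545, 0.099307, 0.064665, 0.108545, 0.108545, 0.08776, 0.108545, 0.071594, 0.080831, 0.106236, 0.078522, giving 1−D = 0.906496.
Difference = |0.423184 − 0.906496| = 0.483312, i.e. 0.483 to 3 decimal places.

0.483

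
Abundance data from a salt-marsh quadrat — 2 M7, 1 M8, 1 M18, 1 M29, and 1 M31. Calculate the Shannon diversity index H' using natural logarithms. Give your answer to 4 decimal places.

1.5607

Total N = 2+1+1+1+1 = 6, so the proportions are 0.333333, 0.166667, 0.166667, 0.166667, 0.166667 (working shown to 6 dp, full precision carried).
Each pᵢ ln pᵢ term: 0.333333×(-1.098612)=-0.366204, 0.166667×(-1.791759)=-0.298627, 0.166667×(-1.791759)=-0.298627, 0.166667×(-1.791759)=-0.298627, 0.166667×(-1.791759)=-0.298627.
Sum = -1.560710, so H' = 1.5607.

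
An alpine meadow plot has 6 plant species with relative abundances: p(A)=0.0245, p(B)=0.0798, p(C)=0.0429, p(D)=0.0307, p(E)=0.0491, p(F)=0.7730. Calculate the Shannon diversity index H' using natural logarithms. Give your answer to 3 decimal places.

Each pᵢ ln pᵢ term (working shown to 5 dp, full precision carried): 0.0245×(-3.70908)=-0.09087, 0.0798×(-2.52823)=-0.20175, 0.0429×(-3.14888)=-0.13509, 0.0307×(-3.48349)=-0.10694, 0.0491×(-3.01390)=-0.14798, 0.773×(-0.25748)=-0.19903.
Sum = -0.88167, so H' = 0.882.

0.882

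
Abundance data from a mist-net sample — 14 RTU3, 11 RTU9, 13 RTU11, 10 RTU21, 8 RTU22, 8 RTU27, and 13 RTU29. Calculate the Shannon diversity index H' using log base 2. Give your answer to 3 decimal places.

2.776

Total N = 14+11+13+10+8+8+13 = 77, so the proportions are 0.18182, 0.14286, 0.16883, 0.12987, 0.1039, 0.1039, 0.16883 (working shown to 5 dp, full precision carried).
Each pᵢ log₂ pᵢ term: 0.18182×(-2.45943)=-0.44717, 0.14286×(-2.80735)=-0.40105, 0.16883×(-2.56635)=-0.43328, 0.12987×(-2.94486)=-0.38245, 0.1039×(-3.26679)=-0.33941, 0.1039×(-3.26679)=-0.33941, 0.16883×(-2.56635)=-0.43328.
Sum = -2.77604, so H' = 2.776.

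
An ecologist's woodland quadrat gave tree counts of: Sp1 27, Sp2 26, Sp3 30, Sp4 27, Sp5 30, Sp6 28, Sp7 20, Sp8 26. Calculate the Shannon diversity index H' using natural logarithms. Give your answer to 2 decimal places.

Total N = 27+26+30+27+30+28+20+26 = 214, so the proportions are 0.1262, 0.1215, 0.1402, 0.1262, 0.1402, 0.1308, 0.0935, 0.1215 (working shown to 4 dp, full precision carried).
Each pᵢ ln pᵢ term: 0.1262×(-2.0701)=-0.2612, 0.1215×(-2.1079)=-0.2561, 0.1402×(-1.9648)=-0.2754, 0.1262×(-2.0701)=-0.2612, 0.1402×(-1.9648)=-0.2754, 0.1308×(-2.0338)=-0.2661, 0.0935×(-2.3702)=-0.2215, 0.1215×(-2.1079)=-0.2561.
Sum = -2.0731, so H' = 2.07.

2.07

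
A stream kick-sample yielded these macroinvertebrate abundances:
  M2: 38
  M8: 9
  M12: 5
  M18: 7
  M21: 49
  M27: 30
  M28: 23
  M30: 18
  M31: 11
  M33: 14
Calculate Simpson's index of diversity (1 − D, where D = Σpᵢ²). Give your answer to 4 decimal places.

Total N = 38+9+5+7+49+30+23+18+11+14 = 204, so the proportions are 0.186275, 0.044118, 0.02451, 0.034314, 0.240196, 0.147059, 0.112745, 0.088235, 0.053922, 0.068627 (working shown to 6 dp, full precision carried).
D = 0.186275² + 0.044118² + 0.02451² + 0.034314² + 0.240196² + 0.147059² + 0.112745² + 0.088235² + 0.053922² + 0.068627² = 0.034698 + 0.001946 + 0.000601 + 0.001177 + 0.057694 + 0.021626 + 0.012711 + 0.007785 + 0.002908 + 0.004710 = 0.145857.
So 1 − D = 0.854143, i.e. 0.8541 to 4 decimal places.

0.8541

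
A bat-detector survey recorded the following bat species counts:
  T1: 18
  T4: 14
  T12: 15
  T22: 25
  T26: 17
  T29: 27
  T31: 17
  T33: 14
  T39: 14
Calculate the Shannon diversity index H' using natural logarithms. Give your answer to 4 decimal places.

2.1666

Total N = 18+14+15+25+17+27+17+14+14 = 161, so the proportions are 0.111801, 0.086957, 0.093168, 0.15528, 0.10559, 0.167702, 0.10559, 0.086957, 0.086957 (working shown to 6 dp, full precision carried).
Each pᵢ ln pᵢ term: 0.111801×(-2.191033)=-0.244960, 0.086957×(-2.442347)=-0.212378, 0.093168×(-2.373354)=-0.221120, 0.15528×(-1.862529)=-0.289213, 0.10559×(-2.248191)=-0.237387, 0.167702×(-1.785567)=-0.299443, 0.10559×(-2.248191)=-0.237387, 0.086957×(-2.442347)=-0.212378, 0.086957×(-2.442347)=-0.212378.
Sum = -2.166643, so H' = 2.1666.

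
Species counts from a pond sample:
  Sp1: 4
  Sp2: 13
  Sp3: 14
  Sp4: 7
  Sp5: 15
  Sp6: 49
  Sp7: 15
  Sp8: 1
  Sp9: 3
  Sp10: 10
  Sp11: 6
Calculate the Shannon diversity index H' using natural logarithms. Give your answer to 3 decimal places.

2.011

Total N = 4+13+14+7+15+49+15+1+3+10+6 = 137, so the proportions are 0.0292, 0.09489, 0.10219, 0.05109, 0.10949, 0.35766, 0.10949, 0.0073, 0.0219, 0.07299, 0.0438 (working shown to 5 dp, full precision carried).
Each pᵢ ln pᵢ term: 0.0292×(-3.53369)=-0.10317, 0.09489×(-2.35503)=-0.22347, 0.10219×(-2.28092)=-0.23309, 0.05109×(-2.97407)=-0.15196, 0.10949×(-2.21193)=-0.24218, 0.35766×(-1.02816)=-0.36774, 0.10949×(-2.21193)=-0.24218, 0.0073×(-4.91998)=-0.03591, 0.0219×(-3.82137)=-0.08368, 0.07299×(-2.61740)=-0.19105, 0.0438×(-3.12822)=-0.13700.
Sum = -2.01144, so H' = 2.011.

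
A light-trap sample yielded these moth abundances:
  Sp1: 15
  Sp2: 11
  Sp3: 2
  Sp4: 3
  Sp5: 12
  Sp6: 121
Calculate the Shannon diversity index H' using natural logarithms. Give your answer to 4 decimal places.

0.9426

Total N = 15+11+2+3+12+121 = 164, so the proportions are 0.091463, 0.067073, 0.012195, 0.018293, 0.073171, 0.737805 (working shown to 6 dp, full precision carried).
Each pᵢ ln pᵢ term: 0.091463×(-2.391816)=-0.218764, 0.067073×(-2.701971)=-0.181230, 0.012195×(-4.406719)=-0.053740, 0.018293×(-4.001254)=-0.073194, 0.073171×(-2.614960)=-0.191339, 0.737805×(-0.304076)=-0.224349.
Sum = -0.942615, so H' = 0.9426.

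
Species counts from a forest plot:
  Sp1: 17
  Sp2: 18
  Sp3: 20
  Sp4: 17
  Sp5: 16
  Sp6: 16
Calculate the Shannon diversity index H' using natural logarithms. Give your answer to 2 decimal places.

1.79

Total N = 17+18+20+17+16+16 = 104, so the proportions are 0.1635, 0.1731, 0.1923, 0.1635, 0.1538, 0.1538 (working shown to 4 dp, full precision carried).
Each pᵢ ln pᵢ term: 0.1635×(-1.8112)=-0.2961, 0.1731×(-1.7540)=-0.3036, 0.1923×(-1.6487)=-0.3170, 0.1635×(-1.8112)=-0.2961, 0.1538×(-1.8718)=-0.2880, 0.1538×(-1.8718)=-0.2880.
Sum = -1.7887, so H' = 1.79.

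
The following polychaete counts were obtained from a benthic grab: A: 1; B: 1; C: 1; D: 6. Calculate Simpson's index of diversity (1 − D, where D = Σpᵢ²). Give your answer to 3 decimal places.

0.519

Total N = 1+1+1+6 = 9, so the proportions are 0.11111, 0.11111, 0.11111, 0.66667 (working shown to 5 dp, full precision carried).
D = 0.11111² + 0.11111² + 0.11111² + 0.66667² = 0.01235 + 0.01235 + 0.01235 + 0.44444 = 0.48148.
So 1 − D = 0.51852, i.e. 0.519 to 3 decimal places.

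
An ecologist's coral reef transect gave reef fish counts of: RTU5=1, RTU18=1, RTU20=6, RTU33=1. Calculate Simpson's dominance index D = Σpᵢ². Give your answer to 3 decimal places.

0.481

Total N = 1+1+6+1 = 9, so the proportions are 0.11111, 0.11111, 0.66667, 0.11111 (working shown to 5 dp, full precision carried).
D = 0.11111² + 0.11111² + 0.66667² + 0.11111² = 0.01235 + 0.01235 + 0.44444 + 0.01235 = 0.48148.
To 3 decimal places, D = 0.481.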